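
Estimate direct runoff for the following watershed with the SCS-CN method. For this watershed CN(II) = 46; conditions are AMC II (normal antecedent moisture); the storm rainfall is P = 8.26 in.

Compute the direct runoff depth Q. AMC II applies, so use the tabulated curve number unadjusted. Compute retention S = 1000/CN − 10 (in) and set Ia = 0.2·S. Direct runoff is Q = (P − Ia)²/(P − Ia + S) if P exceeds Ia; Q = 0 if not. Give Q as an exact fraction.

AMC II — tabulated CN = 46 applies directly.
Retention S: 1000/CN − 10 with CN=46.000 → S = 270/23 ≈ 11.739 in
Ia = 0.2·(270/23) = 54/23 in ≈ 2.348 in
Excess rainfall: 8.260 − 2.348 = 5.912 in; P > Ia so Q > 0
Q = (6799/1150)²/((6799/1150) + 270/23) = (46226401/1322500)/(20299/1150) = 46226401/23343850 in ≈ 1.980 in

Q = 46226401/23343850 in ≈ 1.980 in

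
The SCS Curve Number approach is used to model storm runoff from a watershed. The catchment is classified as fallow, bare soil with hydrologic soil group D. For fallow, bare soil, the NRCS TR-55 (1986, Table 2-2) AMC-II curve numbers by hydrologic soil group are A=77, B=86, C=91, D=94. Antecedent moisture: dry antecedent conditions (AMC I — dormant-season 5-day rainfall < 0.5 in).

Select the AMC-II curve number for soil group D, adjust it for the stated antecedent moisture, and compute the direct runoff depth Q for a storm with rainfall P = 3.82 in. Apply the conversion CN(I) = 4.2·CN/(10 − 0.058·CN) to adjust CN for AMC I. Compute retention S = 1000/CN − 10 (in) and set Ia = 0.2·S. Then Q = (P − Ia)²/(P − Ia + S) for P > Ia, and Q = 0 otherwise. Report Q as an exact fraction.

NRCS table: fallow, bare soil, soil group D → CN(II) = 94
Adjust CN=94 to AMC I: 4.2·94/(10 − 0.058·94) → (1974/5) ÷ (1137/250) = 32900/379 ≈ 86.807
Retention S: 1000/CN − 10 with CN=86.807 → S = 500/329 ≈ 1.520 in
Initial abstraction Ia = S/5 = (500/329)/5 = 100/329 ≈ 0.304 in
Excess rainfall: 3.820 − 0.304 = 3.516 in; P > Ia so Q > 0
Runoff Q = (P−Ia)²/(P−Ia+S) = (3.516)²/(3.516+1.520) = 3345349921/1362701550 ≈ 2.455 in

Q = 3345349921/1362701550 in ≈ 2.455 in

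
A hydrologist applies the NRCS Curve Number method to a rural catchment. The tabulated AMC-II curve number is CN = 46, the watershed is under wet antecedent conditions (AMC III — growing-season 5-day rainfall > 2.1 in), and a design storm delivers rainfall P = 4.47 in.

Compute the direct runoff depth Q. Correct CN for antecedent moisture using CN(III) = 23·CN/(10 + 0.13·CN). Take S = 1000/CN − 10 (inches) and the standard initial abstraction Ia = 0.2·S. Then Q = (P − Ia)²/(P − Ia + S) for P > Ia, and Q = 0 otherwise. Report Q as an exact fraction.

CN(III) from CN(II)=46: (23·46)/(10 + 0.13·46) = 52900/799 ≈ 66.208
Max retention: S = 1000/(52900/799) − 10 = 2700/529 in (≈ 5.104 in)
Ia = 0.2S: 0.2·5.104 = 1.021 in (exactly 540/529)
Since P=4.470 > Ia=1.021: effective rainfall P−Ia = 182463/52900 in
Q = (182463/52900)²/((182463/52900) + 2700/529) = (33292746369/2798410000)/(452463/52900) = 11097582123/7978430900 in ≈ 1.391 in

Q = 11097582123/7978430900 in ≈ 1.391 in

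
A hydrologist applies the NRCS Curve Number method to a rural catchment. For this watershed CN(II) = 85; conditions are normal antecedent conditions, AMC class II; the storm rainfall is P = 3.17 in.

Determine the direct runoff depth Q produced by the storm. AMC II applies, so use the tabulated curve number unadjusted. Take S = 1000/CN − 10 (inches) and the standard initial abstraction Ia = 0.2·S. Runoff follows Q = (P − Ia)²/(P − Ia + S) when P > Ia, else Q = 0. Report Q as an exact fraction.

Q = 22934521/13241300 in ≈ 1.732 in

AMC II — tabulated CN = 85 applies directly.
S = 1000/85 − 10 = 30/17 in ≈ 1.765 in
Initial abstraction Ia = S/5 = (30/17)/5 = 6/17 ≈ 0.353 in
Since P=3.170 > Ia=0.353: effective rainfall P−Ia = 4789/1700 in
Q = (4789/1700)²/((4789/1700) + 30/17) = (22934521/2890000)/(7789/1700) = 22934521/13241300 in ≈ 1.732 in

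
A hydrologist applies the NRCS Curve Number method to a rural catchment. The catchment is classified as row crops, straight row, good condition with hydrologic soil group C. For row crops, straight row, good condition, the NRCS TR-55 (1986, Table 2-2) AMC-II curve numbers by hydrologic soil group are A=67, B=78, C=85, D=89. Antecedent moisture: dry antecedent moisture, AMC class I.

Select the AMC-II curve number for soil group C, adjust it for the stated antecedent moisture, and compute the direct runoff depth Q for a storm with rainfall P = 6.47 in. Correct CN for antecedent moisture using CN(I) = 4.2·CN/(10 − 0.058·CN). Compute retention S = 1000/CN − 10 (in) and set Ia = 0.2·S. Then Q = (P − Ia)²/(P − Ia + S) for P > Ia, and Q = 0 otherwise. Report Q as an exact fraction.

NRCS table: row crops, straight row, good condition, soil group C → CN(II) = 85
Dry (AMC I): CN(I) = 4.2·85/(10 − 0.058·85) = 357/(507/100) = 11900/169 ≈ 70.414
Retention S: 1000/CN − 10 with CN=70.414 → S = 500/119 ≈ 4.202 in
Ia = 0.2·(500/119) = 100/119 in ≈ 0.840 in
Excess rainfall: 6.470 − 0.840 = 5.630 in; P > Ia so Q > 0
Runoff Q = (P−Ia)²/(P−Ia+S) = (5.630)²/(5.630+4.202) = 4488062049/1392216700 ≈ 3.224 in

Q = 4488062049/1392216700 in ≈ 3.224 in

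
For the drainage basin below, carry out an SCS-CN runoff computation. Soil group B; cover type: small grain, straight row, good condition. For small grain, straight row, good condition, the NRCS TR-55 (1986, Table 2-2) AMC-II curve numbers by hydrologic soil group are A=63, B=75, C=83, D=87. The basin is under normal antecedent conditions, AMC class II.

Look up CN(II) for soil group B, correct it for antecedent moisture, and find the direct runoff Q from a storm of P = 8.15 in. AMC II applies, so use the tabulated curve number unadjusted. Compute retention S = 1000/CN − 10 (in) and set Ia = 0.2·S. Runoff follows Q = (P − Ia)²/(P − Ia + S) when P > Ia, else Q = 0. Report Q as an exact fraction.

Q = 201601/38940 in ≈ 5.177 in

NRCS table: small grain, straight row, good condition, soil group B → CN(II) = 75
AMC II — tabulated CN = 75 applies directly.
Max retention: S = 1000/75 − 10 = 10/3 in (≈ 3.333 in)
Ia = 0.2S: 0.2·3.333 = 0.667 in (exactly 2/3)
Excess rainfall: 8.150 − 0.667 = 7.483 in; P > Ia so Q > 0
Q: (449/60)² ÷ (649/60) = 201601/38940 in (≈ 5.177 in)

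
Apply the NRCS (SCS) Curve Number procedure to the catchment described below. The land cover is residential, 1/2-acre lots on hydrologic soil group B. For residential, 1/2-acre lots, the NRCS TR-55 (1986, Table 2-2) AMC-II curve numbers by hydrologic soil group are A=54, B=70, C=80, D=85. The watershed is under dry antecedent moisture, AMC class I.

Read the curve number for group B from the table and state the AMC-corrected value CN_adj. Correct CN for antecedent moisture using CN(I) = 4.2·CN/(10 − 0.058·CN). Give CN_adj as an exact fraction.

NRCS table: residential, 1/2-acre lots, soil group B → CN(II) = 70
CN(I) from CN(II)=70: (4.2·70)/(10 − 0.058·70) = 4900/99 ≈ 49.495

CN_adj = 4900/99 ≈ 49.495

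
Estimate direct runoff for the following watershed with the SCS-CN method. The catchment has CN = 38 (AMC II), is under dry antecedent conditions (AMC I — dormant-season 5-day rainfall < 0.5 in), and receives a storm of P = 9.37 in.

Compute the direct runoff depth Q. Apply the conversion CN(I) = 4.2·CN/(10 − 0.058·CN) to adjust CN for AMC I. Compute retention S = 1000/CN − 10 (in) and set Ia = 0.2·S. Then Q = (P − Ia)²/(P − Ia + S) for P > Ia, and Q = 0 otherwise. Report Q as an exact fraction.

CN(I) from CN(II)=38: (4.2·38)/(10 − 0.058·38) = 39900/1949 ≈ 20.472
Retention S: 1000/CN − 10 with CN=20.472 → S = 15500/399 ≈ 38.847 in
Initial abstraction Ia = S/5 = (15500/399)/5 = 3100/399 ≈ 7.769 in
P − Ia = 9.370 − 7.769 = 63863/39900 ≈ 1.601 in (> 0, runoff occurs)
Q: (63863/39900)² ÷ (1613863/39900) = 4078482769/64393133700 in (≈ 0.063 in)

Q = 4078482769/64393133700 in ≈ 0.063 in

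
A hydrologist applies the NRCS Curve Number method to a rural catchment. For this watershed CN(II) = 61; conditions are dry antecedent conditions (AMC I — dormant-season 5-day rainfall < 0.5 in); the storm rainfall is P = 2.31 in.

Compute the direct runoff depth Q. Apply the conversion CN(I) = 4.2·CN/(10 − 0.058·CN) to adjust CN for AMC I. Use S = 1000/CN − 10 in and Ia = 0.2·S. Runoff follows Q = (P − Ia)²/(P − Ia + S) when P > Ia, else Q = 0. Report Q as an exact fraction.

Dry (AMC I): CN(I) = 4.2·61/(10 − 0.058·61) = (1281/5)/(3231/500) = 42700/1077 ≈ 39.647
Retention S: 1000/CN − 10 with CN=39.647 → S = 6500/427 ≈ 15.222 in
Ia = 0.2S: 0.2·15.222 = 3.044 in (exactly 1300/427)
P = 2.310 ≤ Ia = 3.044 in: entire storm abstracted, Q = 0.

Q = 0 in ≈ 0.000 in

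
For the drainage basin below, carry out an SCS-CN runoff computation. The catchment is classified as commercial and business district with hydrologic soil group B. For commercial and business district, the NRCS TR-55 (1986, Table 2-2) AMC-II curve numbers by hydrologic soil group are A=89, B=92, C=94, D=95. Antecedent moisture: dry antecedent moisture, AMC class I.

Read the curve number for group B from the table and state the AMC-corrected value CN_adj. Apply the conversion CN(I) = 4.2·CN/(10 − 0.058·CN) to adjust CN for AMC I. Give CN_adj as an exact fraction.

NRCS table: commercial and business district, soil group B → CN(II) = 92
CN(I) from CN(II)=92: (4.2·92)/(10 − 0.058·92) = 48300/583 ≈ 82.847

CN_adj = 48300/583 ≈ 82.847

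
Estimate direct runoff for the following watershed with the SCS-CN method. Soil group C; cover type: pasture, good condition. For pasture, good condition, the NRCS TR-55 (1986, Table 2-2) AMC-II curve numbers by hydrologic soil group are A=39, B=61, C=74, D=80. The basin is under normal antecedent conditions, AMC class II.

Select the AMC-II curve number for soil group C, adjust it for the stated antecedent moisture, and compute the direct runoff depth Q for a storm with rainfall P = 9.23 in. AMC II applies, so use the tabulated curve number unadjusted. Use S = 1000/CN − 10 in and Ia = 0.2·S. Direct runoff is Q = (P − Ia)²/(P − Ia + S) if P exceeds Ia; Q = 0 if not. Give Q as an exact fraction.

Q = 76574277/12679900 in ≈ 6.039 in

NRCS table: pasture, good condition, soil group C → CN(II) = 74
CN(II) = 74; AMC II needs no correction.
Max retention: S = 1000/74 − 10 = 130/37 in (≈ 3.514 in)
Ia = 0.2·(130/37) = 26/37 in ≈ 0.703 in
Excess rainfall: 9.230 − 0.703 = 8.527 in; P > Ia so Q > 0
Q: (31551/3700)² ÷ (44551/3700) = 76574277/12679900 in (≈ 6.039 in)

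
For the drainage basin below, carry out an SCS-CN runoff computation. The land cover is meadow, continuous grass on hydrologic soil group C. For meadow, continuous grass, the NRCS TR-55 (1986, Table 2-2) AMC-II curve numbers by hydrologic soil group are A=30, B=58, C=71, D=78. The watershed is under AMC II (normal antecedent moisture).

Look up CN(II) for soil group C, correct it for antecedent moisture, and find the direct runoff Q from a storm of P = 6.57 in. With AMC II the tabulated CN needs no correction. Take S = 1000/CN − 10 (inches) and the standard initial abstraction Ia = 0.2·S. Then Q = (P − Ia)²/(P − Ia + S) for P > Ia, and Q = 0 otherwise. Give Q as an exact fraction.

Q = 1668477409/495913700 in ≈ 3.364 in

NRCS table: meadow, continuous grass, soil group C → CN(II) = 71
AMC II — tabulated CN = 71 applies directly.
S = 1000/71 − 10 = 290/71 in ≈ 4.085 in
Ia = 0.2S: 0.2·4.085 = 0.817 in (exactly 58/71)
Excess rainfall: 6.570 − 0.817 = 5.753 in; P > Ia so Q > 0
Q: (40847/7100)² ÷ (69847/7100) = 1668477409/495913700 in (≈ 3.364 in)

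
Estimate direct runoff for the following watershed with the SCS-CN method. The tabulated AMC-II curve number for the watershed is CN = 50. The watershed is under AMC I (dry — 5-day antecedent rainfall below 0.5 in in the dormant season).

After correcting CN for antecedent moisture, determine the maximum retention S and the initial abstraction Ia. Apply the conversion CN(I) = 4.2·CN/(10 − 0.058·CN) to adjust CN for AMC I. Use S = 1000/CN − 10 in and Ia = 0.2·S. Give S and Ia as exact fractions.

CN(I) from CN(II)=50: (4.2·50)/(10 − 0.058·50) = 2100/71 ≈ 29.577
Max retention: S = 1000/(2100/71) − 10 = 500/21 in (≈ 23.810 in)
Ia = 0.2S: 0.2·23.810 = 4.762 in (exactly 100/21)

S = 500/21 in ≈ 23.810 in; Ia = 100/21 in ≈ 4.762 in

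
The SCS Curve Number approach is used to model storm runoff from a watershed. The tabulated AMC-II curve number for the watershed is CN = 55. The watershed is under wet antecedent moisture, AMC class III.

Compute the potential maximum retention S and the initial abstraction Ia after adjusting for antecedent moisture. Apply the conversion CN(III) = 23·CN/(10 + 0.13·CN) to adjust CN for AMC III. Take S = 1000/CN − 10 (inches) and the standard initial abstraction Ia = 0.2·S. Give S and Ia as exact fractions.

CN(III) from CN(II)=55: (23·55)/(10 + 0.13·55) = 25300/343 ≈ 73.761
S = 1000/(25300/343) − 10 = 900/253 in ≈ 3.557 in
Ia = 0.2S: 0.2·3.557 = 0.711 in (exactly 180/253)

S = 900/253 in ≈ 3.557 in; Ia = 180/253 in ≈ 0.711 in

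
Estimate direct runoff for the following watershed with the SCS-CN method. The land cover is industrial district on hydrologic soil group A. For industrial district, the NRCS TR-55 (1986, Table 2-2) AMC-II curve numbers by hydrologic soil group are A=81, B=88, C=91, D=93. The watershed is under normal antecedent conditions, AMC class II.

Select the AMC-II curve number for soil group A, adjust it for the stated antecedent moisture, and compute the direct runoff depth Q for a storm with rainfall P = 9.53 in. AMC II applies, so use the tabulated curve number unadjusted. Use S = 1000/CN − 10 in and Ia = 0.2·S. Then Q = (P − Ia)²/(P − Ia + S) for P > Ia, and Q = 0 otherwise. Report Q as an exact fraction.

NRCS table: industrial district, soil group A → CN(II) = 81
CN(II) = 81; AMC II needs no correction.
S = 1000/81 − 10 = 190/81 in ≈ 2.346 in
Initial abstraction Ia = S/5 = (190/81)/5 = 38/81 ≈ 0.469 in
Since P=9.530 > Ia=0.469: effective rainfall P−Ia = 73393/8100 in
Q: (73393/8100)² ÷ (92393/8100) = 5386532449/748383300 in (≈ 7.198 in)

Q = 5386532449/748383300 in ≈ 7.198 in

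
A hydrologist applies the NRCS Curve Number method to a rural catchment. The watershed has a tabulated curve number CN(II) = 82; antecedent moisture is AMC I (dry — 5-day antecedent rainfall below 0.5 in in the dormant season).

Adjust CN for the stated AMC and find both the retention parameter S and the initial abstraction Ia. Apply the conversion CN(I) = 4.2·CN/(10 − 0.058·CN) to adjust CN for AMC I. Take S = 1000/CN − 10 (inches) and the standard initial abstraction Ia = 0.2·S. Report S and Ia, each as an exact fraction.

S = 1500/287 in ≈ 5.226 in; Ia = 300/287 in ≈ 1.045 in

CN(I) from CN(II)=82: (4.2·82)/(10 − 0.058·82) = 28700/437 ≈ 65.675
S = 1000/(28700/437) − 10 = 1500/287 in ≈ 5.226 in
Initial abstraction Ia = S/5 = (1500/287)/5 = 300/287 ≈ 1.045 in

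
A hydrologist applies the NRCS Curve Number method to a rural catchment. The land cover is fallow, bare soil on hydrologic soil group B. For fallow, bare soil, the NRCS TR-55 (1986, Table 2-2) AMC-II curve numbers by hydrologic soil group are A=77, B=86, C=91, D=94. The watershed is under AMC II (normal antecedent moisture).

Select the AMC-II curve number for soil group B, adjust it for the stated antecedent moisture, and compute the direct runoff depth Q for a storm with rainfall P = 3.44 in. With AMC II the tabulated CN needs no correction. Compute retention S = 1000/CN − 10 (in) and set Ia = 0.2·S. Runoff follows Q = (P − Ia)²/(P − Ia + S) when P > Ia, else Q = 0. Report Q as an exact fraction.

Q = 5604552/2740175 in ≈ 2.045 in

NRCS table: fallow, bare soil, soil group B → CN(II) = 86
CN(II) = 86; AMC II needs no correction.
S = 1000/86 − 10 = 70/43 in ≈ 1.628 in
Ia = 0.2·(70/43) = 14/43 in ≈ 0.326 in
Since P=3.440 > Ia=0.326: effective rainfall P−Ia = 3348/1075 in
Q = (3348/1075)²/((3348/1075) + 70/43) = (11209104/1155625)/(5098/1075) = 5604552/2740175 in ≈ 2.045 in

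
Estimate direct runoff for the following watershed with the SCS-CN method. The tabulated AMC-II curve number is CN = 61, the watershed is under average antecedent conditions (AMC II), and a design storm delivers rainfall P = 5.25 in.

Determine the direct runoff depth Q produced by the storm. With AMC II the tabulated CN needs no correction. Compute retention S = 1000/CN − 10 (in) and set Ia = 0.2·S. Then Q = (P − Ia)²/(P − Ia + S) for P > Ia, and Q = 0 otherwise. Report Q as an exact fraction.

Q = 104329/68564 in ≈ 1.522 in

AMC II — tabulated CN = 61 applies directly.
S = 1000/61 − 10 = 390/61 in ≈ 6.393 in
Initial abstraction Ia = S/5 = (390/61)/5 = 78/61 ≈ 1.279 in
P − Ia = 5.250 − 1.279 = 969/244 ≈ 3.971 in (> 0, runoff occurs)
Runoff Q = (P−Ia)²/(P−Ia+S) = (3.971)²/(3.971+6.393) = 104329/68564 ≈ 1.522 in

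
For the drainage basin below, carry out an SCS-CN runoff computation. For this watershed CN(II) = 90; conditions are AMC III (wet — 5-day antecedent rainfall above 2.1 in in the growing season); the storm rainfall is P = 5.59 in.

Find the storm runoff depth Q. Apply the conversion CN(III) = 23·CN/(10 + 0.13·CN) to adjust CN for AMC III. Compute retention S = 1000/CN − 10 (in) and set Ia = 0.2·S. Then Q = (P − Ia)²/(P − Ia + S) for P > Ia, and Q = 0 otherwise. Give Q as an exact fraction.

Q = 12930646369/2560859100 in ≈ 5.049 in

Adjust CN=90 to AMC III: 23·90/(10 + 0.13·90) → 2070 ÷ (217/10) = 20700/217 ≈ 95.392
Max retention: S = 1000/(20700/217) − 10 = 100/207 in (≈ 0.483 in)
Initial abstraction Ia = S/5 = (100/207)/5 = 20/207 ≈ 0.097 in
P − Ia = 5.590 − 0.097 = 113713/20700 ≈ 5.493 in (> 0, runoff occurs)
Runoff Q = (P−Ia)²/(P−Ia+S) = (5.493)²/(5.493+0.483) = 12930646369/2560859100 ≈ 5.049 in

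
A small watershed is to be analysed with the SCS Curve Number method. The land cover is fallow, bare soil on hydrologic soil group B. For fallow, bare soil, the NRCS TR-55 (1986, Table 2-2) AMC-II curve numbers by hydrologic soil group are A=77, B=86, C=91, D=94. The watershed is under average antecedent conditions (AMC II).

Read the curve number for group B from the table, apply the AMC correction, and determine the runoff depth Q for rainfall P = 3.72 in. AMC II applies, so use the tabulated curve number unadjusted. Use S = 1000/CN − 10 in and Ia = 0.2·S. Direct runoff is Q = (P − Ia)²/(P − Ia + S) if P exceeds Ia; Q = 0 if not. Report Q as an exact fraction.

NRCS table: fallow, bare soil, soil group B → CN(II) = 86
Average conditions: CN = 86 (no AMC adjustment).
Retention S: 1000/CN − 10 with CN=86.000 → S = 70/43 ≈ 1.628 in
Ia = 0.2·(70/43) = 14/43 in ≈ 0.326 in
P − Ia = 3.720 − 0.326 = 3649/1075 ≈ 3.394 in (> 0, runoff occurs)
Q: (3649/1075)² ÷ (5399/1075) = 13315201/5803925 in (≈ 2.294 in)

Q = 13315201/5803925 in ≈ 2.294 in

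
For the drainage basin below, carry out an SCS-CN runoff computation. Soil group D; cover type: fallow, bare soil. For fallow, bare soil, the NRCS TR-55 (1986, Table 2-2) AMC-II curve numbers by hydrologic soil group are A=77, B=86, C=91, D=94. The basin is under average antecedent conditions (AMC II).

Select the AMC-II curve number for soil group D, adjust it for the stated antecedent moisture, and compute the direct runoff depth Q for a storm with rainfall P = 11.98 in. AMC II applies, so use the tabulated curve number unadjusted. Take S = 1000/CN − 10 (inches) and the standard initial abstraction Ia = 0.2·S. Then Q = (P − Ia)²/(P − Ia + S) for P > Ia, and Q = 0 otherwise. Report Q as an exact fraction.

NRCS table: fallow, bare soil, soil group D → CN(II) = 94
CN(II) = 94; AMC II needs no correction.
Max retention: S = 1000/94 − 10 = 30/47 in (≈ 0.638 in)
Ia = 0.2S: 0.2·0.638 = 0.128 in (exactly 6/47)
P − Ia = 11.980 − 0.128 = 27853/2350 ≈ 11.852 in (> 0, runoff occurs)
Runoff Q = (P−Ia)²/(P−Ia+S) = (11.852)²/(11.852+0.638) = 775789609/68979550 ≈ 11.247 in

Q = 775789609/68979550 in ≈ 11.247 in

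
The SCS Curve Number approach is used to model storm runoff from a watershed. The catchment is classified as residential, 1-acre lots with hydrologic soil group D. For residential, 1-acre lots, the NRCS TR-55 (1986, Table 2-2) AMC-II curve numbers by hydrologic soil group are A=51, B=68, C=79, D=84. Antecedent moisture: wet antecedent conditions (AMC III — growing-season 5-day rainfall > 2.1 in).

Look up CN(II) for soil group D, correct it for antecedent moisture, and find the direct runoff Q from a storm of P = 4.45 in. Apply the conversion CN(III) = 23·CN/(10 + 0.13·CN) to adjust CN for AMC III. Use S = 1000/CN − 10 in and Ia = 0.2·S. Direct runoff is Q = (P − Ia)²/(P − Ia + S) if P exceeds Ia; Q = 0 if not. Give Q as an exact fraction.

NRCS table: residential, 1-acre lots, soil group D → CN(II) = 84
Wet (AMC III): CN(III) = 23·84/(10 + 0.13·84) = 1932/(523/25) = 48300/523 ≈ 92.352
Max retention: S = 1000/(48300/523) − 10 = 400/483 in (≈ 0.828 in)
Ia = 0.2S: 0.2·0.828 = 0.166 in (exactly 80/483)
Excess rainfall: 4.450 − 0.166 = 4.284 in; P > Ia so Q > 0
Q = (41387/9660)²/((41387/9660) + 400/483) = (1712883769/93315600)/(49387/9660) = 1712883769/477078420 in ≈ 3.590 in

Q = 1712883769/477078420 in ≈ 3.590 in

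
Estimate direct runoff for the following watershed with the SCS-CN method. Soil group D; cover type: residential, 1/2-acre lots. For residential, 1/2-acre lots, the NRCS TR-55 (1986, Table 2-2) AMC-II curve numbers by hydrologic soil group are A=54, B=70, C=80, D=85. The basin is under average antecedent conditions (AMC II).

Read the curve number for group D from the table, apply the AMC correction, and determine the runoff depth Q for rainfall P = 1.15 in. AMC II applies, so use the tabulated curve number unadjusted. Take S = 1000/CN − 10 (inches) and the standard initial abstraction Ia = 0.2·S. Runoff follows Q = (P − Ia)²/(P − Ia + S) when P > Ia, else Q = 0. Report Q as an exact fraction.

Q = 73441/296140 in ≈ 0.248 in

NRCS table: residential, 1/2-acre lots, soil group D → CN(II) = 85
CN(II) = 85; AMC II needs no correction.
Retention S: 1000/CN − 10 with CN=85.000 → S = 30/17 ≈ 1.765 in
Ia = 0.2·(30/17) = 6/17 in ≈ 0.353 in
Since P=1.150 > Ia=0.353: effective rainfall P−Ia = 271/340 in
Q: (271/340)² ÷ (871/340) = 73441/296140 in (≈ 0.248 in)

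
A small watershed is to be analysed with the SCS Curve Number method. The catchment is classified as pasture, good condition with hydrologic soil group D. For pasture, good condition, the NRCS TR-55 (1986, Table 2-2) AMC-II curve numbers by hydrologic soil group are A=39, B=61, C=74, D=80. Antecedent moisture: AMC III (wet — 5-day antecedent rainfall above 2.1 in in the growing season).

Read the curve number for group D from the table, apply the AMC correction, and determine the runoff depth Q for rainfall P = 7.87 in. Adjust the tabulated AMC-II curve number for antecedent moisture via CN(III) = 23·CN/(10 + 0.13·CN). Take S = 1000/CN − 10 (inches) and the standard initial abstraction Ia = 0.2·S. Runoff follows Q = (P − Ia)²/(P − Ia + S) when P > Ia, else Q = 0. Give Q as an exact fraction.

Q = 309795201/46232300 in ≈ 6.701 in

NRCS table: pasture, good condition, soil group D → CN(II) = 80
Adjust CN=80 to AMC III: 23·80/(10 + 0.13·80) → 1840 ÷ (102/5) = 4600/51 ≈ 90.196
Retention S: 1000/CN − 10 with CN=90.196 → S = 25/23 ≈ 1.087 in
Initial abstraction Ia = S/5 = (25/23)/5 = 5/23 ≈ 0.217 in
Excess rainfall: 7.870 − 0.217 = 7.653 in; P > Ia so Q > 0
Runoff Q = (P−Ia)²/(P−Ia+S) = (7.653)²/(7.653+1.087) = 309795201/46232300 ≈ 6.701 in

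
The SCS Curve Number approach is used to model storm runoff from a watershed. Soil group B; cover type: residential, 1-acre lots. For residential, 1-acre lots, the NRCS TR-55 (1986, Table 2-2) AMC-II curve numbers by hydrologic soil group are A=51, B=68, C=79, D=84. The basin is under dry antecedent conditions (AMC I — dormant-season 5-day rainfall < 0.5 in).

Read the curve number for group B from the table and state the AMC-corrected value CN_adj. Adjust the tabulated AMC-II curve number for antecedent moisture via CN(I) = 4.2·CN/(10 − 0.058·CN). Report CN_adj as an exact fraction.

NRCS table: residential, 1-acre lots, soil group B → CN(II) = 68
Adjust CN=68 to AMC I: 4.2·68/(10 − 0.058·68) → (1428/5) ÷ (757/125) = 35700/757 ≈ 47.160

CN_adj = 35700/757 ≈ 47.160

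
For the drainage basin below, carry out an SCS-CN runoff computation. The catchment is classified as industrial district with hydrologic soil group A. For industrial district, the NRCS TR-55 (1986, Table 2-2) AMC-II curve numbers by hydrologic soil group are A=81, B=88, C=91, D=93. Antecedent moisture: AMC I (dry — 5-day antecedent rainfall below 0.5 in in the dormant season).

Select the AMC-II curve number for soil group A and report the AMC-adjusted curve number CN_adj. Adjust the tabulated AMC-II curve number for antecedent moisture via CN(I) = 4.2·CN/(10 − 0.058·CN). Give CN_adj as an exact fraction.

NRCS table: industrial district, soil group A → CN(II) = 81
Dry (AMC I): CN(I) = 4.2·81/(10 − 0.058·81) = (1701/5)/(2651/500) = 170100/2651 ≈ 64.164

CN_adj = 170100/2651 ≈ 64.164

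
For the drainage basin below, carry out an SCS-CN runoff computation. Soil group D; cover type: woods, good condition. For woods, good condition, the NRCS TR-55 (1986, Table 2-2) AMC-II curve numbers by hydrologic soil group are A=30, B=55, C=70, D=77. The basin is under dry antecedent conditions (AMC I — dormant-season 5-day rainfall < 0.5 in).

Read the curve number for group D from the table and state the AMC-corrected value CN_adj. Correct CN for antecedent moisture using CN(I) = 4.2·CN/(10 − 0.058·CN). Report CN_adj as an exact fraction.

CN_adj = 161700/2767 ≈ 58.439

NRCS table: woods, good condition, soil group D → CN(II) = 77
Adjust CN=77 to AMC I: 4.2·77/(10 − 0.058·77) → (1617/5) ÷ (2767/500) = 161700/2767 ≈ 58.439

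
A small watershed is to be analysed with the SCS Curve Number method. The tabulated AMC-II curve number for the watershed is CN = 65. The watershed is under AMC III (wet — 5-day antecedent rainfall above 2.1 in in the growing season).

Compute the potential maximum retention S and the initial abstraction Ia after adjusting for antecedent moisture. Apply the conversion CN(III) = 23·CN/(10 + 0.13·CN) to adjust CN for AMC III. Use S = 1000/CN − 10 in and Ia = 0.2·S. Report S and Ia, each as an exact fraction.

Wet (AMC III): CN(III) = 23·65/(10 + 0.13·65) = 1495/(369/20) = 29900/369 ≈ 81.030
S = 1000/(29900/369) − 10 = 700/299 in ≈ 2.341 in
Ia = 0.2·(700/299) = 140/299 in ≈ 0.468 in

S = 700/299 in ≈ 2.341 in; Ia = 140/299 in ≈ 0.468 in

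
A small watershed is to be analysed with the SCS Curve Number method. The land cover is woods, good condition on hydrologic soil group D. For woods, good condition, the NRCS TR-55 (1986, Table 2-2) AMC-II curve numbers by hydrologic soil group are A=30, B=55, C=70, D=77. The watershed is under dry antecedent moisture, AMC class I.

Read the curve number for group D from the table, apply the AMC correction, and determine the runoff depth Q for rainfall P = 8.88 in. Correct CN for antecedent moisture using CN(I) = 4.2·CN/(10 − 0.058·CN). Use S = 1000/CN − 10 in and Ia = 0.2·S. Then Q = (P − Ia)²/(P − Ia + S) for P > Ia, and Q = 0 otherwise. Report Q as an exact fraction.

NRCS table: woods, good condition, soil group D → CN(II) = 77
CN(I) from CN(II)=77: (4.2·77)/(10 − 0.058·77) = 161700/2767 ≈ 58.439
S = 1000/(161700/2767) − 10 = 11500/1617 in ≈ 7.112 in
Initial abstraction Ia = S/5 = (11500/1617)/5 = 2300/1617 ≈ 1.422 in
Since P=8.880 > Ia=1.422: effective rainfall P−Ia = 301474/40425 in
Q: (301474/40425)² ÷ (588974/40425) = 45443286338/11904636975 in (≈ 3.817 in)

Q = 45443286338/11904636975 in ≈ 3.817 in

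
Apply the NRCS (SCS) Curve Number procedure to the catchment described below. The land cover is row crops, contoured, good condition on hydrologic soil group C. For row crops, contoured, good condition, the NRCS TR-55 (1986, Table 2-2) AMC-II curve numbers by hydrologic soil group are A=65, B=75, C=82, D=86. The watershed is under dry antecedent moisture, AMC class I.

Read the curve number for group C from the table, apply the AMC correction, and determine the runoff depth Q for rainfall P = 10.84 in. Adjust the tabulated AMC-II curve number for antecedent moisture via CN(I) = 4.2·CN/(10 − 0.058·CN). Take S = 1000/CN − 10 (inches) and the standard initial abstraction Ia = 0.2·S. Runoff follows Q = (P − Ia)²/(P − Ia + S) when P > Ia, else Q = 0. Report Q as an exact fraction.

Q = 4938856729/773299975 in ≈ 6.387 in

NRCS table: row crops, contoured, good condition, soil group C → CN(II) = 82
CN(I) from CN(II)=82: (4.2·82)/(10 − 0.058·82) = 28700/437 ≈ 65.675
S = 1000/(28700/437) − 10 = 1500/287 in ≈ 5.226 in
Ia = 0.2·(1500/287) = 300/287 in ≈ 1.045 in
Excess rainfall: 10.840 − 1.045 = 9.795 in; P > Ia so Q > 0
Q: (70277/7175)² ÷ (107777/7175) = 4938856729/773299975 in (≈ 6.387 in)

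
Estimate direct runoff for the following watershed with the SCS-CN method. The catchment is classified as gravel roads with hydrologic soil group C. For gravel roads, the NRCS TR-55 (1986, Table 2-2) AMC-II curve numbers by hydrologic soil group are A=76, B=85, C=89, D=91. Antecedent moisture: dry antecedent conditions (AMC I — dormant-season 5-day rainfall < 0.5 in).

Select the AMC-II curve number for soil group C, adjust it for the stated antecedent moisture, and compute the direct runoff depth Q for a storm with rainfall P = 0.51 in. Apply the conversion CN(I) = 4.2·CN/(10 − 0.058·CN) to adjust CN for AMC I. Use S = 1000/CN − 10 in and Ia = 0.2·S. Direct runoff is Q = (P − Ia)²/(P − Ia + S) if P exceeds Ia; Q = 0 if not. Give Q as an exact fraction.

Q = 0 in ≈ 0.000 in

NRCS table: gravel roads, soil group C → CN(II) = 89
CN(I) from CN(II)=89: (4.2·89)/(10 − 0.058·89) = 186900/2419 ≈ 77.263
S = 1000/(186900/2419) − 10 = 5500/1869 in ≈ 2.943 in
Ia = 0.2·(5500/1869) = 1100/1869 in ≈ 0.589 in
P = 0.510 ≤ Ia = 0.589 in: entire storm abstracted, Q = 0.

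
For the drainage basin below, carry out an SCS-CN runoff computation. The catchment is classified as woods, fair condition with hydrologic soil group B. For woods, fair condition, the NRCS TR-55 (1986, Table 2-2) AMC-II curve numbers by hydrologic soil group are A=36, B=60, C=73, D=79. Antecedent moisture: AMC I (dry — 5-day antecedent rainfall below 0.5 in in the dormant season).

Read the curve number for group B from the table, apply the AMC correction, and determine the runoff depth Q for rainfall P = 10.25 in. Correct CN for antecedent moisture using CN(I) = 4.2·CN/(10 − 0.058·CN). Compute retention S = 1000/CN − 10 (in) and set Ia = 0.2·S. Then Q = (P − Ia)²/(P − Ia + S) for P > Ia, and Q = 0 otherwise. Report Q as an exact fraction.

Q = 3179089/1457316 in ≈ 2.181 in

NRCS table: woods, fair condition, soil group B → CN(II) = 60
CN(I) from CN(II)=60: (4.2·60)/(10 − 0.058·60) = 6300/163 ≈ 38.650
S = 1000/(6300/163) − 10 = 1000/63 in ≈ 15.873 in
Ia = 0.2·(1000/63) = 200/63 in ≈ 3.175 in
P − Ia = 10.250 − 3.175 = 1783/252 ≈ 7.075 in (> 0, runoff occurs)
Q = (1783/252)²/((1783/252) + 1000/63) = (3179089/63504)/(5783/252) = 3179089/1457316 in ≈ 2.181 in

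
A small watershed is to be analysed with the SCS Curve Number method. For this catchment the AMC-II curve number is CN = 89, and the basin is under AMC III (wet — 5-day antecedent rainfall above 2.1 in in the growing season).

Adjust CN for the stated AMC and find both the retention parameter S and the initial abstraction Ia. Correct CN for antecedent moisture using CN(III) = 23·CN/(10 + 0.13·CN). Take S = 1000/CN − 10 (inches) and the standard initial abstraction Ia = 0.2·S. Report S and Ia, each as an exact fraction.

CN(III) from CN(II)=89: (23·89)/(10 + 0.13·89) = 204700/2157 ≈ 94.900
S = 1000/(204700/2157) − 10 = 1100/2047 in ≈ 0.537 in
Initial abstraction Ia = S/5 = (1100/2047)/5 = 220/2047 ≈ 0.107 in

S = 1100/2047 in ≈ 0.537 in; Ia = 220/2047 in ≈ 0.107 in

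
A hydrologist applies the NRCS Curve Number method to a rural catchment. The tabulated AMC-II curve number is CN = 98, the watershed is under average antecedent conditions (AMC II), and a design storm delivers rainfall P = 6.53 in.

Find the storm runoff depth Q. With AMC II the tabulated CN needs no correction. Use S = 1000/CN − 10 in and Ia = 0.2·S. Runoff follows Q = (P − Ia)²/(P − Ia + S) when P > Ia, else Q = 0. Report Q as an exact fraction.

CN(II) = 98; AMC II needs no correction.
S = 1000/98 − 10 = 10/49 in ≈ 0.204 in
Ia = 0.2·(10/49) = 2/49 in ≈ 0.041 in
Excess rainfall: 6.530 − 0.041 = 6.489 in; P > Ia so Q > 0
Q: (31797/4900)² ÷ (32797/4900) = 1011049209/160705300 in (≈ 6.291 in)

Q = 1011049209/160705300 in ≈ 6.291 in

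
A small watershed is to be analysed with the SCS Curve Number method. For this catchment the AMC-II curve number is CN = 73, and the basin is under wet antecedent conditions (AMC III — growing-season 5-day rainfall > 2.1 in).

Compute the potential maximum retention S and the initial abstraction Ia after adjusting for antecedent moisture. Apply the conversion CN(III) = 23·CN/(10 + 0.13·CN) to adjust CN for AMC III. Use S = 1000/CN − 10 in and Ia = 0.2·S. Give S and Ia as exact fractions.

S = 2700/1679 in ≈ 1.608 in; Ia = 540/1679 in ≈ 0.322 in

CN(III) from CN(II)=73: (23·73)/(10 + 0.13·73) = 167900/1949 ≈ 86.147
Max retention: S = 1000/(167900/1949) − 10 = 2700/1679 in (≈ 1.608 in)
Ia = 0.2S: 0.2·1.608 = 0.322 in (exactly 540/1679)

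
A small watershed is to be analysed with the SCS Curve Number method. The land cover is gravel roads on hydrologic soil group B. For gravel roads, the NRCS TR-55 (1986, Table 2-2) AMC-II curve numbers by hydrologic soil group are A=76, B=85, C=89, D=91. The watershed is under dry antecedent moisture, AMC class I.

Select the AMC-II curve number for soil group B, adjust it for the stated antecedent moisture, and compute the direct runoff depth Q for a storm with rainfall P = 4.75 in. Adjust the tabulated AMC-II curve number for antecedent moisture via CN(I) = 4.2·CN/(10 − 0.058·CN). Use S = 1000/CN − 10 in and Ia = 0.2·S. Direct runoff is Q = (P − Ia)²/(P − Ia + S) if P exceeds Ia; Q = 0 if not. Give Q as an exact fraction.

NRCS table: gravel roads, soil group B → CN(II) = 85
CN(I) from CN(II)=85: (4.2·85)/(10 − 0.058·85) = 11900/169 ≈ 70.414
Max retention: S = 1000/(11900/169) − 10 = 500/119 in (≈ 4.202 in)
Initial abstraction Ia = S/5 = (500/119)/5 = 100/119 ≈ 0.840 in
Since P=4.750 > Ia=0.840: effective rainfall P−Ia = 1861/476 in
Q = (1861/476)²/((1861/476) + 500/119) = (3463321/226576)/(3861/476) = 3463321/1837836 in ≈ 1.884 in

Q = 3463321/1837836 in ≈ 1.884 in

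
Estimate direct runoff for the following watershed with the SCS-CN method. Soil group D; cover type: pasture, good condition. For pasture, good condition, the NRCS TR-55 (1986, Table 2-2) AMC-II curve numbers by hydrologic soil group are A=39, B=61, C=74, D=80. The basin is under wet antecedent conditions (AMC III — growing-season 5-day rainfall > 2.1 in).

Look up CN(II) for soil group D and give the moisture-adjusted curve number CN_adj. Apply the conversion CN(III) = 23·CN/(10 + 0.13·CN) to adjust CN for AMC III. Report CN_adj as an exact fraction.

CN_adj = 4600/51 ≈ 90.196

NRCS table: pasture, good condition, soil group D → CN(II) = 80
CN(III) from CN(II)=80: (23·80)/(10 + 0.13·80) = 4600/51 ≈ 90.196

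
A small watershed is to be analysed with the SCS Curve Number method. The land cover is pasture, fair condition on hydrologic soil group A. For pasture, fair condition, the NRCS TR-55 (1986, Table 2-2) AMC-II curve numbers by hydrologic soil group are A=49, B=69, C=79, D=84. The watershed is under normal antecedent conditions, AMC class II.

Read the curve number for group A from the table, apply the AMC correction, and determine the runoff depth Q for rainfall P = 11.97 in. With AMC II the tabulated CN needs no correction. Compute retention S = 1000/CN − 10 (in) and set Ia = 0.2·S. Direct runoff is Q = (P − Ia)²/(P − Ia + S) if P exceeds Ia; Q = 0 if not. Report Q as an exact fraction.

Q = 782564403/162439900 in ≈ 4.818 in

NRCS table: pasture, fair condition, soil group A → CN(II) = 49
Average conditions: CN = 49 (no AMC adjustment).
Max retention: S = 1000/49 − 10 = 510/49 in (≈ 10.408 in)
Ia = 0.2·(510/49) = 102/49 in ≈ 2.082 in
P − Ia = 11.970 − 2.082 = 48453/4900 ≈ 9.888 in (> 0, runoff occurs)
Runoff Q = (P−Ia)²/(P−Ia+S) = (9.888)²/(9.888+10.408) = 782564403/162439900 ≈ 4.818 in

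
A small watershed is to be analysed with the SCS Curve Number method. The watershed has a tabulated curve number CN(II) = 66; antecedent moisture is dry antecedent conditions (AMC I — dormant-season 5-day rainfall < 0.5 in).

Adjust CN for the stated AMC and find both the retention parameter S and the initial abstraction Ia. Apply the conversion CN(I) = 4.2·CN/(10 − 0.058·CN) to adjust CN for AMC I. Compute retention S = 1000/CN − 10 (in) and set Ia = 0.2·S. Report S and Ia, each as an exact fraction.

Adjust CN=66 to AMC I: 4.2·66/(10 − 0.058·66) → (1386/5) ÷ (1543/250) = 69300/1543 ≈ 44.913
Retention S: 1000/CN − 10 with CN=44.913 → S = 8500/693 ≈ 12.266 in
Initial abstraction Ia = S/5 = (8500/693)/5 = 1700/693 ≈ 2.453 in

S = 8500/693 in ≈ 12.266 in; Ia = 1700/693 in ≈ 2.453 in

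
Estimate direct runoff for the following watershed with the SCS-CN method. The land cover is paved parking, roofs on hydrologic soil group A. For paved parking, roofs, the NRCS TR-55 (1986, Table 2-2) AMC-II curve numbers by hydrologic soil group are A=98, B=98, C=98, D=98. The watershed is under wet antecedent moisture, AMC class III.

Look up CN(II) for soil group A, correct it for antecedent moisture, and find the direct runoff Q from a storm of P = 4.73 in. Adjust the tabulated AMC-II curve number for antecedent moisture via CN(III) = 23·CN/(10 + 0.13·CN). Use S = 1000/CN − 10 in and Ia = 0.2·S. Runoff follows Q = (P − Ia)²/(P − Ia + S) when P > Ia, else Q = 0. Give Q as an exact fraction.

Q = 282036407041/60978701700 in ≈ 4.625 in

NRCS table: paved parking, roofs, soil group A → CN(II) = 98
Wet (AMC III): CN(III) = 23·98/(10 + 0.13·98) = 2254/(1137/50) = 112700/1137 ≈ 99.120
Retention S: 1000/CN − 10 with CN=99.120 → S = 100/1127 ≈ 0.089 in
Ia = 0.2·(100/1127) = 20/1127 in ≈ 0.018 in
Since P=4.730 > Ia=0.018: effective rainfall P−Ia = 531071/112700 in
Runoff Q = (P−Ia)²/(P−Ia+S) = (4.712)²/(4.712+0.089) = 282036407041/60978701700 ≈ 4.625 in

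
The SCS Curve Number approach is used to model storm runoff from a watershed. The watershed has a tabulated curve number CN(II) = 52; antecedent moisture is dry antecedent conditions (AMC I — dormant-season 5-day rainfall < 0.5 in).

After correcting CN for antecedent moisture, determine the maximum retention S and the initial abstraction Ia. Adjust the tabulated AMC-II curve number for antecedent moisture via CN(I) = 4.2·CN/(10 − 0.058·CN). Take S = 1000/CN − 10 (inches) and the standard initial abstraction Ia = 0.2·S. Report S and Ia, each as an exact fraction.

S = 2000/91 in ≈ 21.978 in; Ia = 400/91 in ≈ 4.396 in

Dry (AMC I): CN(I) = 4.2·52/(10 − 0.058·52) = (1092/5)/(873/125) = 9100/291 ≈ 31.271
Max retention: S = 1000/(9100/291) − 10 = 2000/91 in (≈ 21.978 in)
Ia = 0.2S: 0.2·21.978 = 4.396 in (exactly 400/91)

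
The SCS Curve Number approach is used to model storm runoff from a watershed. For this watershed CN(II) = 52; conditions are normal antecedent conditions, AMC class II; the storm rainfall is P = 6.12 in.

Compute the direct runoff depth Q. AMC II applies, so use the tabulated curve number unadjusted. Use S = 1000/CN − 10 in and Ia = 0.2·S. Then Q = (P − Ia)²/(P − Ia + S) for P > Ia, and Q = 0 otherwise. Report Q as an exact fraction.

CN(II) = 52; AMC II needs no correction.
S = 1000/52 − 10 = 120/13 in ≈ 9.231 in
Initial abstraction Ia = S/5 = (120/13)/5 = 24/13 ≈ 1.846 in
Excess rainfall: 6.120 − 1.846 = 4.274 in; P > Ia so Q > 0
Q = (1389/325)²/((1389/325) + 120/13) = (1929321/105625)/(4389/325) = 643107/475475 in ≈ 1.353 in

Q = 643107/475475 in ≈ 1.353 in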